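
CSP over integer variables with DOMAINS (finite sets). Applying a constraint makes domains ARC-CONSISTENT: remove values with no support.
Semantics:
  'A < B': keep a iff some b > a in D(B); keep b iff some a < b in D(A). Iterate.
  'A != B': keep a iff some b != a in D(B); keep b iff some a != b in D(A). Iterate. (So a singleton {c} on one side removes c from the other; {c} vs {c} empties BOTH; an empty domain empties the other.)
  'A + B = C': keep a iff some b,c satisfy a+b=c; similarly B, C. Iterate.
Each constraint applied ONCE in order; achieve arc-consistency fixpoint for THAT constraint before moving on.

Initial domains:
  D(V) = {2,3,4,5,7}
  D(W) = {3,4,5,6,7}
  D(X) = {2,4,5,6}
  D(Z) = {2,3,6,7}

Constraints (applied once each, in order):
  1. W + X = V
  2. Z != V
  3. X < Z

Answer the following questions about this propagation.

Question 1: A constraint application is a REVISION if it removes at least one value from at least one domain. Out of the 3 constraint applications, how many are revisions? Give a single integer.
Constraint 1 (W + X = V) on D(W)={3,4,5,6,7} D(X)={2,4,5,6} D(V)={2,3,4,5,7}: W {3,4,5,6,7}->{3,5}; X {2,4,5,6}->{2,4}; V {2,3,4,5,7}->{5,7} => REVISION
Constraint 2 (Z != V) on D(Z)={2,3,6,7} D(V)={5,7}: no change => not a revision
Constraint 3 (X < Z) on D(X)={2,4} D(Z)={2,3,6,7}: Z {2,3,6,7}->{3,6,7} => REVISION
Total revisions = 2

Answer: 2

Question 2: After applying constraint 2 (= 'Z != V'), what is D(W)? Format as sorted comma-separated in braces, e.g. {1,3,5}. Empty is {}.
Answer: {3,5}

Derivation:
Constraint 1 (W + X = V) on D(W)={3,4,5,6,7} D(X)={2,4,5,6} D(V)={2,3,4,5,7}: W {3,4,5,6,7}->{3,5}; X {2,4,5,6}->{2,4}; V {2,3,4,5,7}->{5,7}
Constraint 2 (Z != V) on D(Z)={2,3,6,7} D(V)={5,7}: no change
So after constraint 2: D(W) = {3,5}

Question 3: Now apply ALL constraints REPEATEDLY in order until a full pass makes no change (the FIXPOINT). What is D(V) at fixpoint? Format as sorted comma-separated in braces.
pass 0 (initial): D(V)={2,3,4,5,7}
pass 1: V {2,3,4,5,7}->{5,7}; W {3,4,5,6,7}->{3,5}; X {2,4,5,6}->{2,4}; Z {2,3,6,7}->{3,6,7}
pass 2: no change
Fixpoint after 2 passes: D(V) = {5,7}

Answer: {5,7}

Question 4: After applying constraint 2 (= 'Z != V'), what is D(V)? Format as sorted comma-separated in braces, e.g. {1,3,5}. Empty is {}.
Constraint 1 (W + X = V) on D(W)={3,4,5,6,7} D(X)={2,4,5,6} D(V)={2,3,4,5,7}: W {3,4,5,6,7}->{3,5}; X {2,4,5,6}->{2,4}; V {2,3,4,5,7}->{5,7}
Constraint 2 (Z != V) on D(Z)={2,3,6,7} D(V)={5,7}: no change
So after constraint 2: D(V) = {5,7}

Answer: {5,7}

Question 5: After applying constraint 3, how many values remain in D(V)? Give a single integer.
Constraint 1 (W + X = V) on D(W)={3,4,5,6,7} D(X)={2,4,5,6} D(V)={2,3,4,5,7}: W {3,4,5,6,7}->{3,5}; X {2,4,5,6}->{2,4}; V {2,3,4,5,7}->{5,7}
Constraint 2 (Z != V) on D(Z)={2,3,6,7} D(V)={5,7}: no change
Constraint 3 (X < Z) on D(X)={2,4} D(Z)={2,3,6,7}: Z {2,3,6,7}->{3,6,7}
So after constraint 3: D(V)={5,7}, size = 2

Answer: 2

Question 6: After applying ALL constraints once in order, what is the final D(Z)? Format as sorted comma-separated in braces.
Answer: {3,6,7}

Derivation:
Constraint 1 (W + X = V) on D(W)={3,4,5,6,7} D(X)={2,4,5,6} D(V)={2,3,4,5,7}: W {3,4,5,6,7}->{3,5}; X {2,4,5,6}->{2,4}; V {2,3,4,5,7}->{5,7}
Constraint 2 (Z != V) on D(Z)={2,3,6,7} D(V)={5,7}: no change
Constraint 3 (X < Z) on D(X)={2,4} D(Z)={2,3,6,7}: Z {2,3,6,7}->{3,6,7}
So after all 3 constraints: D(Z) = {3,6,7}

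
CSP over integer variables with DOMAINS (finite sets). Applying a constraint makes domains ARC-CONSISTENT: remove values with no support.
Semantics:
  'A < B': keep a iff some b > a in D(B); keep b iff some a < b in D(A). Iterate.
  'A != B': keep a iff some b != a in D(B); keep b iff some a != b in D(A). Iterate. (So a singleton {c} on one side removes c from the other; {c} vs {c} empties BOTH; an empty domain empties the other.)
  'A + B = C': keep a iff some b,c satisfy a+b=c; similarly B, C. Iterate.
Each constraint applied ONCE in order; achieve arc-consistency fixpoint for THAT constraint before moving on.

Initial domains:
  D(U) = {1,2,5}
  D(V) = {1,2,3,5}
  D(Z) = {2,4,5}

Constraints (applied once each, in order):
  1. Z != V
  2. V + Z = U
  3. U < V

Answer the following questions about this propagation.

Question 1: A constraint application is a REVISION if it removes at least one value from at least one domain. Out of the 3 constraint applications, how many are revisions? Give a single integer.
Answer: 2

Derivation:
Constraint 1 (Z != V) on D(Z)={2,4,5} D(V)={1,2,3,5}: no change => not a revision
Constraint 2 (V + Z = U) on D(V)={1,2,3,5} D(Z)={2,4,5} D(U)={1,2,5}: V {1,2,3,5}->{1,3}; Z {2,4,5}->{2,4}; U {1,2,5}->{5} => REVISION
Constraint 3 (U < V) on D(U)={5} D(V)={1,3}: U {5}->{}; V {1,3}->{} => REVISION
Total revisions = 2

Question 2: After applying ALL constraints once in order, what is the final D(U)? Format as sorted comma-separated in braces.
Answer: {}

Derivation:
Constraint 1 (Z != V) on D(Z)={2,4,5} D(V)={1,2,3,5}: no change
Constraint 2 (V + Z = U) on D(V)={1,2,3,5} D(Z)={2,4,5} D(U)={1,2,5}: V {1,2,3,5}->{1,3}; Z {2,4,5}->{2,4}; U {1,2,5}->{5}
Constraint 3 (U < V) on D(U)={5} D(V)={1,3}: U {5}->{}; V {1,3}->{}
So after all 3 constraints: D(U) = {}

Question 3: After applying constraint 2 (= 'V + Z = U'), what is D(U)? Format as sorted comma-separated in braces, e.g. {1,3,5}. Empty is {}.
Answer: {5}

Derivation:
Constraint 1 (Z != V) on D(Z)={2,4,5} D(V)={1,2,3,5}: no change
Constraint 2 (V + Z = U) on D(V)={1,2,3,5} D(Z)={2,4,5} D(U)={1,2,5}: V {1,2,3,5}->{1,3}; Z {2,4,5}->{2,4}; U {1,2,5}->{5}
So after constraint 2: D(U) = {5}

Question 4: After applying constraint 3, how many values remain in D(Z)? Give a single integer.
Answer: 2

Derivation:
Constraint 1 (Z != V) on D(Z)={2,4,5} D(V)={1,2,3,5}: no change
Constraint 2 (V + Z = U) on D(V)={1,2,3,5} D(Z)={2,4,5} D(U)={1,2,5}: V {1,2,3,5}->{1,3}; Z {2,4,5}->{2,4}; U {1,2,5}->{5}
Constraint 3 (U < V) on D(U)={5} D(V)={1,3}: U {5}->{}; V {1,3}->{}
So after constraint 3: D(Z)={2,4}, size = 2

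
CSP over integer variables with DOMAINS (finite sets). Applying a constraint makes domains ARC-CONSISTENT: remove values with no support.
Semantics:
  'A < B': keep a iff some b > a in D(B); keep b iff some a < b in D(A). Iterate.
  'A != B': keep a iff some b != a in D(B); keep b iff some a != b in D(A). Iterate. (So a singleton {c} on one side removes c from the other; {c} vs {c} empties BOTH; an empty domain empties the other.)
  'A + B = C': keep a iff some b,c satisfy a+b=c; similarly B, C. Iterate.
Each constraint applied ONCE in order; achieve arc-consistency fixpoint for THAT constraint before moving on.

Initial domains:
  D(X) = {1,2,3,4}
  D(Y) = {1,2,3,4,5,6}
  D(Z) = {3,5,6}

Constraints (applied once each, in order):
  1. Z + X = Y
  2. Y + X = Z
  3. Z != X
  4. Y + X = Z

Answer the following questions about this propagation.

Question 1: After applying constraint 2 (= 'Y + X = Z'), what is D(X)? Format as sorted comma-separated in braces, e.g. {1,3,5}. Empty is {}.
Answer: {1}

Derivation:
Constraint 1 (Z + X = Y) on D(Z)={3,5,6} D(X)={1,2,3,4} D(Y)={1,2,3,4,5,6}: Z {3,5,6}->{3,5}; X {1,2,3,4}->{1,2,3}; Y {1,2,3,4,5,6}->{4,5,6}
Constraint 2 (Y + X = Z) on D(Y)={4,5,6} D(X)={1,2,3} D(Z)={3,5}: Y {4,5,6}->{4}; X {1,2,3}->{1}; Z {3,5}->{5}
So after constraint 2: D(X) = {1}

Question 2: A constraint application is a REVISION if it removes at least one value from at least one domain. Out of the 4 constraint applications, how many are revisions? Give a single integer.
Answer: 2

Derivation:
Constraint 1 (Z + X = Y) on D(Z)={3,5,6} D(X)={1,2,3,4} D(Y)={1,2,3,4,5,6}: Z {3,5,6}->{3,5}; X {1,2,3,4}->{1,2,3}; Y {1,2,3,4,5,6}->{4,5,6} => REVISION
Constraint 2 (Y + X = Z) on D(Y)={4,5,6} D(X)={1,2,3} D(Z)={3,5}: Y {4,5,6}->{4}; X {1,2,3}->{1}; Z {3,5}->{5} => REVISION
Constraint 3 (Z != X) on D(Z)={5} D(X)={1}: no change => not a revision
Constraint 4 (Y + X = Z) on D(Y)={4} D(X)={1} D(Z)={5}: no change => not a revision
Total revisions = 2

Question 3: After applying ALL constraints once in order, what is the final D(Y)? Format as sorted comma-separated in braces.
Constraint 1 (Z + X = Y) on D(Z)={3,5,6} D(X)={1,2,3,4} D(Y)={1,2,3,4,5,6}: Z {3,5,6}->{3,5}; X {1,2,3,4}->{1,2,3}; Y {1,2,3,4,5,6}->{4,5,6}
Constraint 2 (Y + X = Z) on D(Y)={4,5,6} D(X)={1,2,3} D(Z)={3,5}: Y {4,5,6}->{4}; X {1,2,3}->{1}; Z {3,5}->{5}
Constraint 3 (Z != X) on D(Z)={5} D(X)={1}: no change
Constraint 4 (Y + X = Z) on D(Y)={4} D(X)={1} D(Z)={5}: no change
So after all 4 constraints: D(Y) = {4}

Answer: {4}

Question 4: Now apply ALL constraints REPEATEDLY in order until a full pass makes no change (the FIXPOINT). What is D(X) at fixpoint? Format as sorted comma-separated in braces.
Answer: {}

Derivation:
pass 0 (initial): D(X)={1,2,3,4}
pass 1: X {1,2,3,4}->{1}; Y {1,2,3,4,5,6}->{4}; Z {3,5,6}->{5}
pass 2: X {1}->{}; Y {4}->{}; Z {5}->{}
pass 3: no change
Fixpoint after 3 passes: D(X) = {}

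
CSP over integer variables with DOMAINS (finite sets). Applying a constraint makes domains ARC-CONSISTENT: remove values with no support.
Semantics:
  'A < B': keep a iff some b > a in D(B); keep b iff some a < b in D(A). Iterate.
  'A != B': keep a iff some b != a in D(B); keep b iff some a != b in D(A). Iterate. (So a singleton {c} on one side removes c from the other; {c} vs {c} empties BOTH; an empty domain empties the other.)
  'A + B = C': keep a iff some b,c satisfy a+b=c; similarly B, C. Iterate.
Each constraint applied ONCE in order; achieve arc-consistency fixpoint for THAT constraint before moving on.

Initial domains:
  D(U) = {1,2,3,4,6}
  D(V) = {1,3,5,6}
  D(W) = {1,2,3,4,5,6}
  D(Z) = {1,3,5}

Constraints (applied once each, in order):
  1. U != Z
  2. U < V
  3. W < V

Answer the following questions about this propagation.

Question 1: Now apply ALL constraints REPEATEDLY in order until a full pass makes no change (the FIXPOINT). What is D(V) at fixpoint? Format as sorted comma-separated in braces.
pass 0 (initial): D(V)={1,3,5,6}
pass 1: U {1,2,3,4,6}->{1,2,3,4}; V {1,3,5,6}->{3,5,6}; W {1,2,3,4,5,6}->{1,2,3,4,5}
pass 2: no change
Fixpoint after 2 passes: D(V) = {3,5,6}

Answer: {3,5,6}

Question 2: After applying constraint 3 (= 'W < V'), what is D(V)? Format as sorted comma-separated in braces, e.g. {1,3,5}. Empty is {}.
Answer: {3,5,6}

Derivation:
Constraint 1 (U != Z) on D(U)={1,2,3,4,6} D(Z)={1,3,5}: no change
Constraint 2 (U < V) on D(U)={1,2,3,4,6} D(V)={1,3,5,6}: U {1,2,3,4,6}->{1,2,3,4}; V {1,3,5,6}->{3,5,6}
Constraint 3 (W < V) on D(W)={1,2,3,4,5,6} D(V)={3,5,6}: W {1,2,3,4,5,6}->{1,2,3,4,5}
So after constraint 3: D(V) = {3,5,6}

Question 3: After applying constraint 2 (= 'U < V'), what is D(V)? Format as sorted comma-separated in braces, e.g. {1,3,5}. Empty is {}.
Constraint 1 (U != Z) on D(U)={1,2,3,4,6} D(Z)={1,3,5}: no change
Constraint 2 (U < V) on D(U)={1,2,3,4,6} D(V)={1,3,5,6}: U {1,2,3,4,6}->{1,2,3,4}; V {1,3,5,6}->{3,5,6}
So after constraint 2: D(V) = {3,5,6}

Answer: {3,5,6}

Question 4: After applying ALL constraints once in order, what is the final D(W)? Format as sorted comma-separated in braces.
Constraint 1 (U != Z) on D(U)={1,2,3,4,6} D(Z)={1,3,5}: no change
Constraint 2 (U < V) on D(U)={1,2,3,4,6} D(V)={1,3,5,6}: U {1,2,3,4,6}->{1,2,3,4}; V {1,3,5,6}->{3,5,6}
Constraint 3 (W < V) on D(W)={1,2,3,4,5,6} D(V)={3,5,6}: W {1,2,3,4,5,6}->{1,2,3,4,5}
So after all 3 constraints: D(W) = {1,2,3,4,5}

Answer: {1,2,3,4,5}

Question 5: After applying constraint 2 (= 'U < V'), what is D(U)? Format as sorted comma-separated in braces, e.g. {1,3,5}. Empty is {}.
Constraint 1 (U != Z) on D(U)={1,2,3,4,6} D(Z)={1,3,5}: no change
Constraint 2 (U < V) on D(U)={1,2,3,4,6} D(V)={1,3,5,6}: U {1,2,3,4,6}->{1,2,3,4}; V {1,3,5,6}->{3,5,6}
So after constraint 2: D(U) = {1,2,3,4}

Answer: {1,2,3,4}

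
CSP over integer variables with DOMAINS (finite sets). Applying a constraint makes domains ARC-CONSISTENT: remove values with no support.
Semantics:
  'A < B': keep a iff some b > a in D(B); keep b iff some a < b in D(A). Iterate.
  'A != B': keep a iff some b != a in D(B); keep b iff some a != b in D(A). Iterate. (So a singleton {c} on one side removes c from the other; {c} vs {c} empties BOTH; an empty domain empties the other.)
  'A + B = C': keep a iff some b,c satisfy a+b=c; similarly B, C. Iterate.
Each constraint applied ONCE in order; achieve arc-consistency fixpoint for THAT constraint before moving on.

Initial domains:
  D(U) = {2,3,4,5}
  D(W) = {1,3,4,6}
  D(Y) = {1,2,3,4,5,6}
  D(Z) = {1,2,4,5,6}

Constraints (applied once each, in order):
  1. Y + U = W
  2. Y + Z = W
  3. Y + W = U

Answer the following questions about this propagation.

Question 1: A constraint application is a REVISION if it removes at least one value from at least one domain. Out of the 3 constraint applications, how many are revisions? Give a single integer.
Answer: 3

Derivation:
Constraint 1 (Y + U = W) on D(Y)={1,2,3,4,5,6} D(U)={2,3,4,5} D(W)={1,3,4,6}: Y {1,2,3,4,5,6}->{1,2,3,4}; W {1,3,4,6}->{3,4,6} => REVISION
Constraint 2 (Y + Z = W) on D(Y)={1,2,3,4} D(Z)={1,2,4,5,6} D(W)={3,4,6}: Z {1,2,4,5,6}->{1,2,4,5} => REVISION
Constraint 3 (Y + W = U) on D(Y)={1,2,3,4} D(W)={3,4,6} D(U)={2,3,4,5}: Y {1,2,3,4}->{1,2}; W {3,4,6}->{3,4}; U {2,3,4,5}->{4,5} => REVISION
Total revisions = 3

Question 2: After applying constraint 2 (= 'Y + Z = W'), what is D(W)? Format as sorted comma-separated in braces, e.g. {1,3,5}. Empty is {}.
Answer: {3,4,6}

Derivation:
Constraint 1 (Y + U = W) on D(Y)={1,2,3,4,5,6} D(U)={2,3,4,5} D(W)={1,3,4,6}: Y {1,2,3,4,5,6}->{1,2,3,4}; W {1,3,4,6}->{3,4,6}
Constraint 2 (Y + Z = W) on D(Y)={1,2,3,4} D(Z)={1,2,4,5,6} D(W)={3,4,6}: Z {1,2,4,5,6}->{1,2,4,5}
So after constraint 2: D(W) = {3,4,6}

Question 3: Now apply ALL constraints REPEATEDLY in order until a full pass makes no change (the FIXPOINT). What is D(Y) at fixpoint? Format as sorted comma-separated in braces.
pass 0 (initial): D(Y)={1,2,3,4,5,6}
pass 1: U {2,3,4,5}->{4,5}; W {1,3,4,6}->{3,4}; Y {1,2,3,4,5,6}->{1,2}; Z {1,2,4,5,6}->{1,2,4,5}
pass 2: U {4,5}->{}; W {3,4}->{}; Y {1,2}->{}; Z {1,2,4,5}->{}
pass 3: no change
Fixpoint after 3 passes: D(Y) = {}

Answer: {}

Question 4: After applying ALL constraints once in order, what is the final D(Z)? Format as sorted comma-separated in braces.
Answer: {1,2,4,5}

Derivation:
Constraint 1 (Y + U = W) on D(Y)={1,2,3,4,5,6} D(U)={2,3,4,5} D(W)={1,3,4,6}: Y {1,2,3,4,5,6}->{1,2,3,4}; W {1,3,4,6}->{3,4,6}
Constraint 2 (Y + Z = W) on D(Y)={1,2,3,4} D(Z)={1,2,4,5,6} D(W)={3,4,6}: Z {1,2,4,5,6}->{1,2,4,5}
Constraint 3 (Y + W = U) on D(Y)={1,2,3,4} D(W)={3,4,6} D(U)={2,3,4,5}: Y {1,2,3,4}->{1,2}; W {3,4,6}->{3,4}; U {2,3,4,5}->{4,5}
So after all 3 constraints: D(Z) = {1,2,4,5}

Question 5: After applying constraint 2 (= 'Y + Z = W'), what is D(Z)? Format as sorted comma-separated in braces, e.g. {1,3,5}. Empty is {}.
Constraint 1 (Y + U = W) on D(Y)={1,2,3,4,5,6} D(U)={2,3,4,5} D(W)={1,3,4,6}: Y {1,2,3,4,5,6}->{1,2,3,4}; W {1,3,4,6}->{3,4,6}
Constraint 2 (Y + Z = W) on D(Y)={1,2,3,4} D(Z)={1,2,4,5,6} D(W)={3,4,6}: Z {1,2,4,5,6}->{1,2,4,5}
So after constraint 2: D(Z) = {1,2,4,5}

Answer: {1,2,4,5}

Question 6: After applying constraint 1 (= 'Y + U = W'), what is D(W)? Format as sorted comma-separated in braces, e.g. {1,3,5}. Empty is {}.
Constraint 1 (Y + U = W) on D(Y)={1,2,3,4,5,6} D(U)={2,3,4,5} D(W)={1,3,4,6}: Y {1,2,3,4,5,6}->{1,2,3,4}; W {1,3,4,6}->{3,4,6}
So after constraint 1: D(W) = {3,4,6}

Answer: {3,4,6}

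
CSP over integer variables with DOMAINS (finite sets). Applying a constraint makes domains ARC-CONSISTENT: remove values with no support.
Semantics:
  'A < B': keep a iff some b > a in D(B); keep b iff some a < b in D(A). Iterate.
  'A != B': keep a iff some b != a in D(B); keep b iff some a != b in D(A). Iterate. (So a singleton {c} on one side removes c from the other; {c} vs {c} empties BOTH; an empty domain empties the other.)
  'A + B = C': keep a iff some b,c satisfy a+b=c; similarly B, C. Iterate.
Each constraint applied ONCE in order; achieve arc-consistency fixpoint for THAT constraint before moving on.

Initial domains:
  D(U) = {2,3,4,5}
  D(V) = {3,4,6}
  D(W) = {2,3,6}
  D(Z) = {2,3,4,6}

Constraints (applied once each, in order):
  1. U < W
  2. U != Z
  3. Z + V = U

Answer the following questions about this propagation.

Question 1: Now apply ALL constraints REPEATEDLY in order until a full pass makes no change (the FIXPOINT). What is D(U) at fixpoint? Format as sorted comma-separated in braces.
Answer: {5}

Derivation:
pass 0 (initial): D(U)={2,3,4,5}
pass 1: U {2,3,4,5}->{5}; V {3,4,6}->{3}; W {2,3,6}->{3,6}; Z {2,3,4,6}->{2}
pass 2: W {3,6}->{6}
pass 3: no change
Fixpoint after 3 passes: D(U) = {5}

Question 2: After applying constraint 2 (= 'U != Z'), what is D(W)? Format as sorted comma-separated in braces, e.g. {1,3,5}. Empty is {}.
Answer: {3,6}

Derivation:
Constraint 1 (U < W) on D(U)={2,3,4,5} D(W)={2,3,6}: W {2,3,6}->{3,6}
Constraint 2 (U != Z) on D(U)={2,3,4,5} D(Z)={2,3,4,6}: no change
So after constraint 2: D(W) = {3,6}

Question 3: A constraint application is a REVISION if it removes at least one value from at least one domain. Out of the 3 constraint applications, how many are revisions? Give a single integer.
Constraint 1 (U < W) on D(U)={2,3,4,5} D(W)={2,3,6}: W {2,3,6}->{3,6} => REVISION
Constraint 2 (U != Z) on D(U)={2,3,4,5} D(Z)={2,3,4,6}: no change => not a revision
Constraint 3 (Z + V = U) on D(Z)={2,3,4,6} D(V)={3,4,6} D(U)={2,3,4,5}: Z {2,3,4,6}->{2}; V {3,4,6}->{3}; U {2,3,4,5}->{5} => REVISION
Total revisions = 2

Answer: 2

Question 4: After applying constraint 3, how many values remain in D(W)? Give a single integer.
Constraint 1 (U < W) on D(U)={2,3,4,5} D(W)={2,3,6}: W {2,3,6}->{3,6}
Constraint 2 (U != Z) on D(U)={2,3,4,5} D(Z)={2,3,4,6}: no change
Constraint 3 (Z + V = U) on D(Z)={2,3,4,6} D(V)={3,4,6} D(U)={2,3,4,5}: Z {2,3,4,6}->{2}; V {3,4,6}->{3}; U {2,3,4,5}->{5}
So after constraint 3: D(W)={3,6}, size = 2

Answer: 2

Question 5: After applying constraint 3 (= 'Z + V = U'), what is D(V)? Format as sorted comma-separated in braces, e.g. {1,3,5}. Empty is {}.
Answer: {3}

Derivation:
Constraint 1 (U < W) on D(U)={2,3,4,5} D(W)={2,3,6}: W {2,3,6}->{3,6}
Constraint 2 (U != Z) on D(U)={2,3,4,5} D(Z)={2,3,4,6}: no change
Constraint 3 (Z + V = U) on D(Z)={2,3,4,6} D(V)={3,4,6} D(U)={2,3,4,5}: Z {2,3,4,6}->{2}; V {3,4,6}->{3}; U {2,3,4,5}->{5}
So after constraint 3: D(V) = {3}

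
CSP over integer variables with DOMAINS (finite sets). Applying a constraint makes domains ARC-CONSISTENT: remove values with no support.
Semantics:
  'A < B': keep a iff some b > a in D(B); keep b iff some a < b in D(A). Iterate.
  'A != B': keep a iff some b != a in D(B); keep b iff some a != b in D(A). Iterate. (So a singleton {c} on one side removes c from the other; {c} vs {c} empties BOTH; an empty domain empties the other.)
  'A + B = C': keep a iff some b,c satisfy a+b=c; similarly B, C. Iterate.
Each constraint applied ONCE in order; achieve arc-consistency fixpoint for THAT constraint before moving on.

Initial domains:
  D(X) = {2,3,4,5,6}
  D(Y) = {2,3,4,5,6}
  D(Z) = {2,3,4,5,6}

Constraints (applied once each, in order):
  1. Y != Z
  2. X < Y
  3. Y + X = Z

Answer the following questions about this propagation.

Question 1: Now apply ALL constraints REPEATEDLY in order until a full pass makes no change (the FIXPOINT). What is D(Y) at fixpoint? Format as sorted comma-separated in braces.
pass 0 (initial): D(Y)={2,3,4,5,6}
pass 1: X {2,3,4,5,6}->{2,3}; Y {2,3,4,5,6}->{3,4}; Z {2,3,4,5,6}->{5,6}
pass 2: no change
Fixpoint after 2 passes: D(Y) = {3,4}

Answer: {3,4}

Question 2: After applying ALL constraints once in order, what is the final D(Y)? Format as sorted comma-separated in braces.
Answer: {3,4}

Derivation:
Constraint 1 (Y != Z) on D(Y)={2,3,4,5,6} D(Z)={2,3,4,5,6}: no change
Constraint 2 (X < Y) on D(X)={2,3,4,5,6} D(Y)={2,3,4,5,6}: X {2,3,4,5,6}->{2,3,4,5}; Y {2,3,4,5,6}->{3,4,5,6}
Constraint 3 (Y + X = Z) on D(Y)={3,4,5,6} D(X)={2,3,4,5} D(Z)={2,3,4,5,6}: Y {3,4,5,6}->{3,4}; X {2,3,4,5}->{2,3}; Z {2,3,4,5,6}->{5,6}
So after all 3 constraints: D(Y) = {3,4}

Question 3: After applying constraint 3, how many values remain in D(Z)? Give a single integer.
Answer: 2

Derivation:
Constraint 1 (Y != Z) on D(Y)={2,3,4,5,6} D(Z)={2,3,4,5,6}: no change
Constraint 2 (X < Y) on D(X)={2,3,4,5,6} D(Y)={2,3,4,5,6}: X {2,3,4,5,6}->{2,3,4,5}; Y {2,3,4,5,6}->{3,4,5,6}
Constraint 3 (Y + X = Z) on D(Y)={3,4,5,6} D(X)={2,3,4,5} D(Z)={2,3,4,5,6}: Y {3,4,5,6}->{3,4}; X {2,3,4,5}->{2,3}; Z {2,3,4,5,6}->{5,6}
So after constraint 3: D(Z)={5,6}, size = 2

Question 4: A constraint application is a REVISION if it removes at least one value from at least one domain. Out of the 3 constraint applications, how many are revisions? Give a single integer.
Answer: 2

Derivation:
Constraint 1 (Y != Z) on D(Y)={2,3,4,5,6} D(Z)={2,3,4,5,6}: no change => not a revision
Constraint 2 (X < Y) on D(X)={2,3,4,5,6} D(Y)={2,3,4,5,6}: X {2,3,4,5,6}->{2,3,4,5}; Y {2,3,4,5,6}->{3,4,5,6} => REVISION
Constraint 3 (Y + X = Z) on D(Y)={3,4,5,6} D(X)={2,3,4,5} D(Z)={2,3,4,5,6}: Y {3,4,5,6}->{3,4}; X {2,3,4,5}->{2,3}; Z {2,3,4,5,6}->{5,6} => REVISION
Total revisions = 2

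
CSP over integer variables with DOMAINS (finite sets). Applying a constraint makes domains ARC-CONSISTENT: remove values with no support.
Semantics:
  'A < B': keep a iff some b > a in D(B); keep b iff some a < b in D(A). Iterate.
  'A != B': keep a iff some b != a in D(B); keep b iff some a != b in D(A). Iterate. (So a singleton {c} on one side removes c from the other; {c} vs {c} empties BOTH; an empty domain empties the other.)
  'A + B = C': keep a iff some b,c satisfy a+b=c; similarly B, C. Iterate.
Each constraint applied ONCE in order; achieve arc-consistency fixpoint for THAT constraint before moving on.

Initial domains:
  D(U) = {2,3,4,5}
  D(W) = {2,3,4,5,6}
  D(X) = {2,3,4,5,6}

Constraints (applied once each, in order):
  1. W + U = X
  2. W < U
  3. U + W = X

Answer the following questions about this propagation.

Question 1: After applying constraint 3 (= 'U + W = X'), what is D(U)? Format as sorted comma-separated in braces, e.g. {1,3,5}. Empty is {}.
Answer: {3,4}

Derivation:
Constraint 1 (W + U = X) on D(W)={2,3,4,5,6} D(U)={2,3,4,5} D(X)={2,3,4,5,6}: W {2,3,4,5,6}->{2,3,4}; U {2,3,4,5}->{2,3,4}; X {2,3,4,5,6}->{4,5,6}
Constraint 2 (W < U) on D(W)={2,3,4} D(U)={2,3,4}: W {2,3,4}->{2,3}; U {2,3,4}->{3,4}
Constraint 3 (U + W = X) on D(U)={3,4} D(W)={2,3} D(X)={4,5,6}: X {4,5,6}->{5,6}
So after constraint 3: D(U) = {3,4}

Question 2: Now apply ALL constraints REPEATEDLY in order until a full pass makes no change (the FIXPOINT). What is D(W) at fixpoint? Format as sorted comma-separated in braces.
Answer: {2,3}

Derivation:
pass 0 (initial): D(W)={2,3,4,5,6}
pass 1: U {2,3,4,5}->{3,4}; W {2,3,4,5,6}->{2,3}; X {2,3,4,5,6}->{5,6}
pass 2: no change
Fixpoint after 2 passes: D(W) = {2,3}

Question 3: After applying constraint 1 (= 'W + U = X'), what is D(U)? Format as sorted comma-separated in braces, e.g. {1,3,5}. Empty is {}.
Answer: {2,3,4}

Derivation:
Constraint 1 (W + U = X) on D(W)={2,3,4,5,6} D(U)={2,3,4,5} D(X)={2,3,4,5,6}: W {2,3,4,5,6}->{2,3,4}; U {2,3,4,5}->{2,3,4}; X {2,3,4,5,6}->{4,5,6}
So after constraint 1: D(U) = {2,3,4}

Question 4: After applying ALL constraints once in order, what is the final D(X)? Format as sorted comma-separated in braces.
Constraint 1 (W + U = X) on D(W)={2,3,4,5,6} D(U)={2,3,4,5} D(X)={2,3,4,5,6}: W {2,3,4,5,6}->{2,3,4}; U {2,3,4,5}->{2,3,4}; X {2,3,4,5,6}->{4,5,6}
Constraint 2 (W < U) on D(W)={2,3,4} D(U)={2,3,4}: W {2,3,4}->{2,3}; U {2,3,4}->{3,4}
Constraint 3 (U + W = X) on D(U)={3,4} D(W)={2,3} D(X)={4,5,6}: X {4,5,6}->{5,6}
So after all 3 constraints: D(X) = {5,6}

Answer: {5,6}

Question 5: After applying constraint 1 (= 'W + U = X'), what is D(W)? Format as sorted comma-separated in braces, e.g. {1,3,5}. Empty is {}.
Answer: {2,3,4}

Derivation:
Constraint 1 (W + U = X) on D(W)={2,3,4,5,6} D(U)={2,3,4,5} D(X)={2,3,4,5,6}: W {2,3,4,5,6}->{2,3,4}; U {2,3,4,5}->{2,3,4}; X {2,3,4,5,6}->{4,5,6}
So after constraint 1: D(W) = {2,3,4}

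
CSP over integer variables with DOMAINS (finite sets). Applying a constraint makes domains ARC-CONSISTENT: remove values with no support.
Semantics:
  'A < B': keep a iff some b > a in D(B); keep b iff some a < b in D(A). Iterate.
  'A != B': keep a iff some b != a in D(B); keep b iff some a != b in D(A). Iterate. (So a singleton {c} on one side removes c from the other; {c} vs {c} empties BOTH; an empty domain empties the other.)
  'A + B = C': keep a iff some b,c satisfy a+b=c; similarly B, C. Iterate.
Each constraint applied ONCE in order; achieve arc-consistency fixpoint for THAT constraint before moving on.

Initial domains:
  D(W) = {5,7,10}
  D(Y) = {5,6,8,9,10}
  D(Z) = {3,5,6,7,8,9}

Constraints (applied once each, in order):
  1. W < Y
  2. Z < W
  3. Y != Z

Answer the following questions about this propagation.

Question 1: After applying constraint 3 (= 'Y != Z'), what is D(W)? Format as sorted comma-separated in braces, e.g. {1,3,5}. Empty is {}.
Answer: {5,7}

Derivation:
Constraint 1 (W < Y) on D(W)={5,7,10} D(Y)={5,6,8,9,10}: W {5,7,10}->{5,7}; Y {5,6,8,9,10}->{6,8,9,10}
Constraint 2 (Z < W) on D(Z)={3,5,6,7,8,9} D(W)={5,7}: Z {3,5,6,7,8,9}->{3,5,6}
Constraint 3 (Y != Z) on D(Y)={6,8,9,10} D(Z)={3,5,6}: no change
So after constraint 3: D(W) = {5,7}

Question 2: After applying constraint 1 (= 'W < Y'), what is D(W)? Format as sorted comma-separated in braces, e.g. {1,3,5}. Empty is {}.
Constraint 1 (W < Y) on D(W)={5,7,10} D(Y)={5,6,8,9,10}: W {5,7,10}->{5,7}; Y {5,6,8,9,10}->{6,8,9,10}
So after constraint 1: D(W) = {5,7}

Answer: {5,7}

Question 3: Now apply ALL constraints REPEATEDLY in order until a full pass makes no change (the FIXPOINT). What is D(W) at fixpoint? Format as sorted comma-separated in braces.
Answer: {5,7}

Derivation:
pass 0 (initial): D(W)={5,7,10}
pass 1: W {5,7,10}->{5,7}; Y {5,6,8,9,10}->{6,8,9,10}; Z {3,5,6,7,8,9}->{3,5,6}
pass 2: no change
Fixpoint after 2 passes: D(W) = {5,7}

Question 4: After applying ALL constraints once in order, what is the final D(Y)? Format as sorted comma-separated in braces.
Answer: {6,8,9,10}

Derivation:
Constraint 1 (W < Y) on D(W)={5,7,10} D(Y)={5,6,8,9,10}: W {5,7,10}->{5,7}; Y {5,6,8,9,10}->{6,8,9,10}
Constraint 2 (Z < W) on D(Z)={3,5,6,7,8,9} D(W)={5,7}: Z {3,5,6,7,8,9}->{3,5,6}
Constraint 3 (Y != Z) on D(Y)={6,8,9,10} D(Z)={3,5,6}: no change
So after all 3 constraints: D(Y) = {6,8,9,10}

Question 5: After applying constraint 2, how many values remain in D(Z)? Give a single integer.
Answer: 3

Derivation:
Constraint 1 (W < Y) on D(W)={5,7,10} D(Y)={5,6,8,9,10}: W {5,7,10}->{5,7}; Y {5,6,8,9,10}->{6,8,9,10}
Constraint 2 (Z < W) on D(Z)={3,5,6,7,8,9} D(W)={5,7}: Z {3,5,6,7,8,9}->{3,5,6}
So after constraint 2: D(Z)={3,5,6}, size = 3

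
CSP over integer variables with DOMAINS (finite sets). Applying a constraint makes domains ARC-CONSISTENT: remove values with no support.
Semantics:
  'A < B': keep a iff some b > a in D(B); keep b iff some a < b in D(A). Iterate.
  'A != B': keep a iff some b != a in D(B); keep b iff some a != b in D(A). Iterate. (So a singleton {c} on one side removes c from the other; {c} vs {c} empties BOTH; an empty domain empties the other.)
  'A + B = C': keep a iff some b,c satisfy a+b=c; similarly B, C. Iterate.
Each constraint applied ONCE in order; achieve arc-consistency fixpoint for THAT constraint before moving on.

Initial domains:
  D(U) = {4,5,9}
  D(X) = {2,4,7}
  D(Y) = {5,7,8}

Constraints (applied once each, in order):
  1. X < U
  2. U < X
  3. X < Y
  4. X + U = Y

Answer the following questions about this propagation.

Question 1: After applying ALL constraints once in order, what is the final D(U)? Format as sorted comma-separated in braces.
Constraint 1 (X < U) on D(X)={2,4,7} D(U)={4,5,9}: no change
Constraint 2 (U < X) on D(U)={4,5,9} D(X)={2,4,7}: U {4,5,9}->{4,5}; X {2,4,7}->{7}
Constraint 3 (X < Y) on D(X)={7} D(Y)={5,7,8}: Y {5,7,8}->{8}
Constraint 4 (X + U = Y) on D(X)={7} D(U)={4,5} D(Y)={8}: X {7}->{}; U {4,5}->{}; Y {8}->{}
So after all 4 constraints: D(U) = {}

Answer: {}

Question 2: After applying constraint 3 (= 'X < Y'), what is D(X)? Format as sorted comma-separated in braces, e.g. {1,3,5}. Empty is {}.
Answer: {7}

Derivation:
Constraint 1 (X < U) on D(X)={2,4,7} D(U)={4,5,9}: no change
Constraint 2 (U < X) on D(U)={4,5,9} D(X)={2,4,7}: U {4,5,9}->{4,5}; X {2,4,7}->{7}
Constraint 3 (X < Y) on D(X)={7} D(Y)={5,7,8}: Y {5,7,8}->{8}
So after constraint 3: D(X) = {7}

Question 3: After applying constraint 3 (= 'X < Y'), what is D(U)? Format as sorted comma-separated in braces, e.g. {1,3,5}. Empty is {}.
Answer: {4,5}

Derivation:
Constraint 1 (X < U) on D(X)={2,4,7} D(U)={4,5,9}: no change
Constraint 2 (U < X) on D(U)={4,5,9} D(X)={2,4,7}: U {4,5,9}->{4,5}; X {2,4,7}->{7}
Constraint 3 (X < Y) on D(X)={7} D(Y)={5,7,8}: Y {5,7,8}->{8}
So after constraint 3: D(U) = {4,5}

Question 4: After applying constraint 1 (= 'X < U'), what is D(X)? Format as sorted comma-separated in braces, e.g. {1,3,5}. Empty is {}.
Constraint 1 (X < U) on D(X)={2,4,7} D(U)={4,5,9}: no change
So after constraint 1: D(X) = {2,4,7}

Answer: {2,4,7}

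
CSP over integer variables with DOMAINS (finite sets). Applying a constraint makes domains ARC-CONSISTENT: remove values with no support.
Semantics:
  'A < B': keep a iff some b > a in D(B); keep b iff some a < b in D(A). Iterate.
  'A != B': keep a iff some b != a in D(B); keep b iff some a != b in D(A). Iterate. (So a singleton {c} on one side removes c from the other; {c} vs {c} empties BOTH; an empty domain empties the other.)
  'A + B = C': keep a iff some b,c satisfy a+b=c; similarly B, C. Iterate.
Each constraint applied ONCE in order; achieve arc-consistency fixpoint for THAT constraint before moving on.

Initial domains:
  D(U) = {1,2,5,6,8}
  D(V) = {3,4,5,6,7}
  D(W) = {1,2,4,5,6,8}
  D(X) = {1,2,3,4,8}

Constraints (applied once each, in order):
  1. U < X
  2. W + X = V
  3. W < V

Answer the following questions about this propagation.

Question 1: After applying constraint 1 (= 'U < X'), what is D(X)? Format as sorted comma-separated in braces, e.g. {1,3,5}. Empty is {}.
Constraint 1 (U < X) on D(U)={1,2,5,6,8} D(X)={1,2,3,4,8}: U {1,2,5,6,8}->{1,2,5,6}; X {1,2,3,4,8}->{2,3,4,8}
So after constraint 1: D(X) = {2,3,4,8}

Answer: {2,3,4,8}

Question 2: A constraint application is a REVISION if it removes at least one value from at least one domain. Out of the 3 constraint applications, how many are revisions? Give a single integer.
Answer: 2

Derivation:
Constraint 1 (U < X) on D(U)={1,2,5,6,8} D(X)={1,2,3,4,8}: U {1,2,5,6,8}->{1,2,5,6}; X {1,2,3,4,8}->{2,3,4,8} => REVISION
Constraint 2 (W + X = V) on D(W)={1,2,4,5,6,8} D(X)={2,3,4,8} D(V)={3,4,5,6,7}: W {1,2,4,5,6,8}->{1,2,4,5}; X {2,3,4,8}->{2,3,4} => REVISION
Constraint 3 (W < V) on D(W)={1,2,4,5} D(V)={3,4,5,6,7}: no change => not a revision
Total revisions = 2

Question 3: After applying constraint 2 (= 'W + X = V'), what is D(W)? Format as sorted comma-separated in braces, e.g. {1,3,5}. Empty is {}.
Constraint 1 (U < X) on D(U)={1,2,5,6,8} D(X)={1,2,3,4,8}: U {1,2,5,6,8}->{1,2,5,6}; X {1,2,3,4,8}->{2,3,4,8}
Constraint 2 (W + X = V) on D(W)={1,2,4,5,6,8} D(X)={2,3,4,8} D(V)={3,4,5,6,7}: W {1,2,4,5,6,8}->{1,2,4,5}; X {2,3,4,8}->{2,3,4}
So after constraint 2: D(W) = {1,2,4,5}

Answer: {1,2,4,5}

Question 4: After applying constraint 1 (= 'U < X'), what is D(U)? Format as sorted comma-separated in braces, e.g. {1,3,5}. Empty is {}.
Constraint 1 (U < X) on D(U)={1,2,5,6,8} D(X)={1,2,3,4,8}: U {1,2,5,6,8}->{1,2,5,6}; X {1,2,3,4,8}->{2,3,4,8}
So after constraint 1: D(U) = {1,2,5,6}

Answer: {1,2,5,6}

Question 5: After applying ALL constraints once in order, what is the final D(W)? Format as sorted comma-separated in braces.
Answer: {1,2,4,5}

Derivation:
Constraint 1 (U < X) on D(U)={1,2,5,6,8} D(X)={1,2,3,4,8}: U {1,2,5,6,8}->{1,2,5,6}; X {1,2,3,4,8}->{2,3,4,8}
Constraint 2 (W + X = V) on D(W)={1,2,4,5,6,8} D(X)={2,3,4,8} D(V)={3,4,5,6,7}: W {1,2,4,5,6,8}->{1,2,4,5}; X {2,3,4,8}->{2,3,4}
Constraint 3 (W < V) on D(W)={1,2,4,5} D(V)={3,4,5,6,7}: no change
So after all 3 constraints: D(W) = {1,2,4,5}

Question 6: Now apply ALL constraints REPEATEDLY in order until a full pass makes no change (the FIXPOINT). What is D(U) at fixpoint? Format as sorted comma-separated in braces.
Answer: {1,2}

Derivation:
pass 0 (initial): D(U)={1,2,5,6,8}
pass 1: U {1,2,5,6,8}->{1,2,5,6}; W {1,2,4,5,6,8}->{1,2,4,5}; X {1,2,3,4,8}->{2,3,4}
pass 2: U {1,2,5,6}->{1,2}
pass 3: no change
Fixpoint after 3 passes: D(U) = {1,2}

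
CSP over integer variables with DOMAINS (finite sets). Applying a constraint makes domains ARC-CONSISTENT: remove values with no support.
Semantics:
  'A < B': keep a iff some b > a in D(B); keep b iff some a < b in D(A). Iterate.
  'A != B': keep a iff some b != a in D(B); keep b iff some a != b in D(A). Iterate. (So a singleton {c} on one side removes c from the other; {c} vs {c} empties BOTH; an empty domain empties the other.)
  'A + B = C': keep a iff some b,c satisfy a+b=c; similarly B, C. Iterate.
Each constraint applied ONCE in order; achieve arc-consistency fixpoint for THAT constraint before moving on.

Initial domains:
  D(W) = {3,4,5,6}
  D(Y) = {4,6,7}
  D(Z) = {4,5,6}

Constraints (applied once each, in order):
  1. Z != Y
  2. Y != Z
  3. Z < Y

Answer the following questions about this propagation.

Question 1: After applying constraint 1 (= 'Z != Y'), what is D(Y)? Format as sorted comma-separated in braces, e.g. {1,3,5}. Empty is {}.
Constraint 1 (Z != Y) on D(Z)={4,5,6} D(Y)={4,6,7}: no change
So after constraint 1: D(Y) = {4,6,7}

Answer: {4,6,7}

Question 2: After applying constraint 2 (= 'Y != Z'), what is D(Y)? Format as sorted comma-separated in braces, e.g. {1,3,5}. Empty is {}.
Answer: {4,6,7}

Derivation:
Constraint 1 (Z != Y) on D(Z)={4,5,6} D(Y)={4,6,7}: no change
Constraint 2 (Y != Z) on D(Y)={4,6,7} D(Z)={4,5,6}: no change
So after constraint 2: D(Y) = {4,6,7}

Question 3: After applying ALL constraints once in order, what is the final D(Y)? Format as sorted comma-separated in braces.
Answer: {6,7}

Derivation:
Constraint 1 (Z != Y) on D(Z)={4,5,6} D(Y)={4,6,7}: no change
Constraint 2 (Y != Z) on D(Y)={4,6,7} D(Z)={4,5,6}: no change
Constraint 3 (Z < Y) on D(Z)={4,5,6} D(Y)={4,6,7}: Y {4,6,7}->{6,7}
So after all 3 constraints: D(Y) = {6,7}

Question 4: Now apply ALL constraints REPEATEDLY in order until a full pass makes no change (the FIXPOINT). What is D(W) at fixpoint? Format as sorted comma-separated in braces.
Answer: {3,4,5,6}

Derivation:
pass 0 (initial): D(W)={3,4,5,6}
pass 1: Y {4,6,7}->{6,7}
pass 2: no change
Fixpoint after 2 passes: D(W) = {3,4,5,6}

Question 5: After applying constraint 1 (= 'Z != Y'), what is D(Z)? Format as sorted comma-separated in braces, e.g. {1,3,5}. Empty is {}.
Constraint 1 (Z != Y) on D(Z)={4,5,6} D(Y)={4,6,7}: no change
So after constraint 1: D(Z) = {4,5,6}

Answer: {4,5,6}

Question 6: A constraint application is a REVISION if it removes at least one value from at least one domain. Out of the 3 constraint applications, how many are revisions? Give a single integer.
Constraint 1 (Z != Y) on D(Z)={4,5,6} D(Y)={4,6,7}: no change => not a revision
Constraint 2 (Y != Z) on D(Y)={4,6,7} D(Z)={4,5,6}: no change => not a revision
Constraint 3 (Z < Y) on D(Z)={4,5,6} D(Y)={4,6,7}: Y {4,6,7}->{6,7} => REVISION
Total revisions = 1

Answer: 1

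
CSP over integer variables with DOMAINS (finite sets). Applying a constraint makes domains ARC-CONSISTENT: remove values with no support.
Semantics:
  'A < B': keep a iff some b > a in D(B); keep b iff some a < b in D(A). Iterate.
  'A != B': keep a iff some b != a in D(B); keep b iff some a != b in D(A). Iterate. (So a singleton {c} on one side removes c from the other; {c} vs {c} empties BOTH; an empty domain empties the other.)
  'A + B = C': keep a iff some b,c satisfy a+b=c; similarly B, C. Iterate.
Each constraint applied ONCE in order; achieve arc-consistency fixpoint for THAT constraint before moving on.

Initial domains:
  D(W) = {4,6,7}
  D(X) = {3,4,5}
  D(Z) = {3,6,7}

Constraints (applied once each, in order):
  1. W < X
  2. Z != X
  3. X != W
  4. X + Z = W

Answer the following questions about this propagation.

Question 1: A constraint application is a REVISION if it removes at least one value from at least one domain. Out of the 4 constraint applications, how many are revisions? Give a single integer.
Constraint 1 (W < X) on D(W)={4,6,7} D(X)={3,4,5}: W {4,6,7}->{4}; X {3,4,5}->{5} => REVISION
Constraint 2 (Z != X) on D(Z)={3,6,7} D(X)={5}: no change => not a revision
Constraint 3 (X != W) on D(X)={5} D(W)={4}: no change => not a revision
Constraint 4 (X + Z = W) on D(X)={5} D(Z)={3,6,7} D(W)={4}: X {5}->{}; Z {3,6,7}->{}; W {4}->{} => REVISION
Total revisions = 2

Answer: 2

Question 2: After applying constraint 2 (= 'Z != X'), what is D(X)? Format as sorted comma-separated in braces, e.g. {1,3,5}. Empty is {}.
Answer: {5}

Derivation:
Constraint 1 (W < X) on D(W)={4,6,7} D(X)={3,4,5}: W {4,6,7}->{4}; X {3,4,5}->{5}
Constraint 2 (Z != X) on D(Z)={3,6,7} D(X)={5}: no change
So after constraint 2: D(X) = {5}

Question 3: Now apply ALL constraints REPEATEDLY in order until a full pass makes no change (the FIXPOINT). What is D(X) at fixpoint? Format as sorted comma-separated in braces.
Answer: {}

Derivation:
pass 0 (initial): D(X)={3,4,5}
pass 1: W {4,6,7}->{}; X {3,4,5}->{}; Z {3,6,7}->{}
pass 2: no change
Fixpoint after 2 passes: D(X) = {}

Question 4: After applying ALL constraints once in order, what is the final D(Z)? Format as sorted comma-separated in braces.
Constraint 1 (W < X) on D(W)={4,6,7} D(X)={3,4,5}: W {4,6,7}->{4}; X {3,4,5}->{5}
Constraint 2 (Z != X) on D(Z)={3,6,7} D(X)={5}: no change
Constraint 3 (X != W) on D(X)={5} D(W)={4}: no change
Constraint 4 (X + Z = W) on D(X)={5} D(Z)={3,6,7} D(W)={4}: X {5}->{}; Z {3,6,7}->{}; W {4}->{}
So after all 4 constraints: D(Z) = {}

Answer: {}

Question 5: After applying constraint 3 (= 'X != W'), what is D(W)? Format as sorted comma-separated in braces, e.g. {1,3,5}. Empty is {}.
Answer: {4}

Derivation:
Constraint 1 (W < X) on D(W)={4,6,7} D(X)={3,4,5}: W {4,6,7}->{4}; X {3,4,5}->{5}
Constraint 2 (Z != X) on D(Z)={3,6,7} D(X)={5}: no change
Constraint 3 (X != W) on D(X)={5} D(W)={4}: no change
So after constraint 3: D(W) = {4}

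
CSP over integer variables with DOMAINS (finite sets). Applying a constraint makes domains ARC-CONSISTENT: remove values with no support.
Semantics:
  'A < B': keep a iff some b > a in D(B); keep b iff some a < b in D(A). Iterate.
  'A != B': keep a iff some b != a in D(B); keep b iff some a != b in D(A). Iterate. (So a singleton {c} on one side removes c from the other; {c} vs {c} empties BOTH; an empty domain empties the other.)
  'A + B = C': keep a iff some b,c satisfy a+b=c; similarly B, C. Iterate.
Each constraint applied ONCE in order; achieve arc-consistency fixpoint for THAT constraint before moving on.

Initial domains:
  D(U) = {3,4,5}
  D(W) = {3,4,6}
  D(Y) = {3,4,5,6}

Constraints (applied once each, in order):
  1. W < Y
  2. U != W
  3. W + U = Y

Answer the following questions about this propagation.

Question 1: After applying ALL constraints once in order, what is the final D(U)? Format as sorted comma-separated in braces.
Constraint 1 (W < Y) on D(W)={3,4,6} D(Y)={3,4,5,6}: W {3,4,6}->{3,4}; Y {3,4,5,6}->{4,5,6}
Constraint 2 (U != W) on D(U)={3,4,5} D(W)={3,4}: no change
Constraint 3 (W + U = Y) on D(W)={3,4} D(U)={3,4,5} D(Y)={4,5,6}: W {3,4}->{3}; U {3,4,5}->{3}; Y {4,5,6}->{6}
So after all 3 constraints: D(U) = {3}

Answer: {3}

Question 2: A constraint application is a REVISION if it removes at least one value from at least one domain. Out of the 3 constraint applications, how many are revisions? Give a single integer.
Answer: 2

Derivation:
Constraint 1 (W < Y) on D(W)={3,4,6} D(Y)={3,4,5,6}: W {3,4,6}->{3,4}; Y {3,4,5,6}->{4,5,6} => REVISION
Constraint 2 (U != W) on D(U)={3,4,5} D(W)={3,4}: no change => not a revision
Constraint 3 (W + U = Y) on D(W)={3,4} D(U)={3,4,5} D(Y)={4,5,6}: W {3,4}->{3}; U {3,4,5}->{3}; Y {4,5,6}->{6} => REVISION
Total revisions = 2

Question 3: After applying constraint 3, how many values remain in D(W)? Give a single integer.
Constraint 1 (W < Y) on D(W)={3,4,6} D(Y)={3,4,5,6}: W {3,4,6}->{3,4}; Y {3,4,5,6}->{4,5,6}
Constraint 2 (U != W) on D(U)={3,4,5} D(W)={3,4}: no change
Constraint 3 (W + U = Y) on D(W)={3,4} D(U)={3,4,5} D(Y)={4,5,6}: W {3,4}->{3}; U {3,4,5}->{3}; Y {4,5,6}->{6}
So after constraint 3: D(W)={3}, size = 1

Answer: 1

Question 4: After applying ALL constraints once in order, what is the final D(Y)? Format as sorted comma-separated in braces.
Answer: {6}

Derivation:
Constraint 1 (W < Y) on D(W)={3,4,6} D(Y)={3,4,5,6}: W {3,4,6}->{3,4}; Y {3,4,5,6}->{4,5,6}
Constraint 2 (U != W) on D(U)={3,4,5} D(W)={3,4}: no change
Constraint 3 (W + U = Y) on D(W)={3,4} D(U)={3,4,5} D(Y)={4,5,6}: W {3,4}->{3}; U {3,4,5}->{3}; Y {4,5,6}->{6}
So after all 3 constraints: D(Y) = {6}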